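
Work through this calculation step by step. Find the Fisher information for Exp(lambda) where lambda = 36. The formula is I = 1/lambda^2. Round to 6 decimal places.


Fisher information for exponential: I(lambda) = 1/lambda^2.
lambda = 36, lambda^2 = 1296.
I = 1/1296 = 0.000772

0.000772


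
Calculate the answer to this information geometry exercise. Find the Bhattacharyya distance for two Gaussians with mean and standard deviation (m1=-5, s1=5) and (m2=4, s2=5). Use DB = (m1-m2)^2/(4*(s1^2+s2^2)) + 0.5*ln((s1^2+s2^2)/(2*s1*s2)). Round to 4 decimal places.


Bhattacharyya distance between two Gaussians:
DB = (m1-m2)^2/(4*(s1^2+s2^2)) + (1/2)*ln((s1^2+s2^2)/(2*s1*s2)).
(m1-m2)^2 = (-9)^2 = 81.
s1^2+s2^2 = 25 + 25 = 50.
term1 = 81/200 = 0.405.
term2 = 0.5*ln(50/50.0) = 0.0.
DB = 0.405 + 0.0 = 0.4050

0.4050


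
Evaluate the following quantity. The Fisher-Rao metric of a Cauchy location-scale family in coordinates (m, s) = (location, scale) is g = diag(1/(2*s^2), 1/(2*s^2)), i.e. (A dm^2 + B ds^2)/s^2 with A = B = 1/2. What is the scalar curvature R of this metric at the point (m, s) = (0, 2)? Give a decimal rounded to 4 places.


The metric has the form g = (A dm^2 + B ds^2)/s^2 with A = 1/2, B = 1/2.
Substitute u = sqrt(A/B)*m: g = B*(du^2 + ds^2)/s^2, i.e. B times the
Poincare upper half-plane metric, which has constant Gaussian curvature -1.
Scaling a 2D metric by a constant c divides the Gaussian curvature by c,
so K = -1/B = -1/(1/2) = -2.0000 everywhere (the point (m, s) = (0, 2) is irrelevant:
the curvature is constant).
Scalar curvature in dimension 2: R = 2K = -2/(1/2) = -4.0000.

-4.0000


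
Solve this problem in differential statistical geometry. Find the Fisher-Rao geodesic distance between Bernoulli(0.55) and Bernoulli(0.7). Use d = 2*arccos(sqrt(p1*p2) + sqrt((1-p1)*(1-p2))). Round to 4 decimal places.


Geodesic distance on Bernoulli manifold:
d(p1,p2) = 2*arccos(sqrt(p1*p2) + sqrt((1-p1)*(1-p2))).
sqrt(p1*p2) = sqrt(0.55*0.7) = 0.620484.
sqrt((1-p1)*(1-p2)) = sqrt(0.45*0.3) = 0.367423.
arg = 0.620484 + 0.367423 = 0.987907.
d = 2*arccos(0.987907) = 0.3113

0.3113


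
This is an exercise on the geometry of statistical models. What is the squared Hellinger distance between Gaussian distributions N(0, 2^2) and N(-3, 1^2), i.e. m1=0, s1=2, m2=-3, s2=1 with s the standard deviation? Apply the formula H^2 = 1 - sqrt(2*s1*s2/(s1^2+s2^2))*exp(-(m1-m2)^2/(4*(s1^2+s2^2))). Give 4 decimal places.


Squared Hellinger distance for Gaussians:
H^2 = 1 - sqrt(2*s1*s2/(s1^2+s2^2)) * exp(-(m1-m2)^2/(4*(s1^2+s2^2))).
s1^2 = 4, s2^2 = 1, s1^2+s2^2 = 5.
sqrt(2*2*1/(5)) = 0.894427.
(m1-m2)^2 = (3)^2 = 9.
exp(-9/(4*5)) = exp(-0.45) = 0.637628.
H^2 = 1 - 0.894427*0.637628 = 0.4297

0.4297


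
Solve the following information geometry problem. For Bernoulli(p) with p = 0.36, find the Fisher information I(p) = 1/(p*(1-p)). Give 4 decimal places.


For Bernoulli(p), Fisher information is I(p) = 1/(p*(1-p)).
p = 0.36, 1-p = 0.64.
p*(1-p) = 0.2304.
I(p) = 1/0.2304 = 4.3403

4.3403


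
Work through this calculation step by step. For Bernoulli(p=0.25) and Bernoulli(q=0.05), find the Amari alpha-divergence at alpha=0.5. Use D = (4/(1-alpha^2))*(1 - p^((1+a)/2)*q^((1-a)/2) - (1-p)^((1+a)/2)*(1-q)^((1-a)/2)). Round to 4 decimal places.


Amari alpha-divergence:
D = (4/(1-alpha^2))*(1 - p^((1+a)/2)*q^((1-a)/2) - (1-p)^((1+a)/2)*(1-q)^((1-a)/2)).
alpha = 0.5, p = 0.25, q = 0.05.
e1 = (1+alpha)/2 = 0.75, e2 = (1-alpha)/2 = 0.25.
t1 = p^e1 * q^e2 = 0.25^0.75 * 0.05^0.25 = 0.167185.
t2 = (1-p)^e1 * (1-q)^e2 = 0.75^0.75 * 0.95^0.25 = 0.795659.
4/(1-alpha^2) = 5.333333.
D = 5.333333*(1 - 0.167185 - 0.795659) = 0.1982

0.1982


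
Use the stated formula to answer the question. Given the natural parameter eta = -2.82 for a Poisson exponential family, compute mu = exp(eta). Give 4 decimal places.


Expectation parameter for Poisson exponential family:
mu = exp(eta).
eta = -2.82.
mu = exp(-2.82) = 0.0596

0.0596


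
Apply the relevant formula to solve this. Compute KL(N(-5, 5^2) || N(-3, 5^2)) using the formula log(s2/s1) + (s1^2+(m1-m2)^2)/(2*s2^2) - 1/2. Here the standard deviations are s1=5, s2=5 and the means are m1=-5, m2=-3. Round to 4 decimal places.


KL divergence between normal distributions:
KL = log(s2/s1) + (s1^2 + (m1-m2)^2)/(2*s2^2) - 1/2.
log(5/5) = 0.0.
(5^2 + (-5--3)^2)/(2*5^2) = (25 + 4)/50 = 0.58.
KL = 0.0 + 0.58 - 0.5 = 0.0800

0.0800


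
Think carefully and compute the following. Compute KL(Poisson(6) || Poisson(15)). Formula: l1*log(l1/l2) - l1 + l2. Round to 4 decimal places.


KL divergence for Poisson:
KL = l1*log(l1/l2) - l1 + l2.
l1 = 6, l2 = 15.
log(6/15) = -0.916291.
l1*log(l1/l2) = 6 * -0.916291 = -5.497744.
KL = -5.497744 - 6 + 15 = 3.5023

3.5023


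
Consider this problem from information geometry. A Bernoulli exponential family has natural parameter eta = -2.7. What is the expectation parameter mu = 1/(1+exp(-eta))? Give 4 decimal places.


Dual coordinate (expectation parameter) for Bernoulli:
mu = 1/(1+exp(-eta)).
eta = -2.7.
exp(-eta) = exp(2.7) = 14.879732.
mu = 1/(1+14.879732) = 0.0630

0.0630


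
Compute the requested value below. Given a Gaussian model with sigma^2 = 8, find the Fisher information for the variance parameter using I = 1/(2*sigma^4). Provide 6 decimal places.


Fisher information for variance: I(sigma^2) = 1/(2*sigma^4).
sigma^2 = 8, so sigma^4 = 64.
I = 1/(2*64) = 1/128 = 0.007813

0.007813


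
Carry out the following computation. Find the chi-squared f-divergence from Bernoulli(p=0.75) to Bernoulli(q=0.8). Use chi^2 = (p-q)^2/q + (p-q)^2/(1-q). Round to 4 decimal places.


Chi-squared divergence between Bernoulli distributions:
chi^2 = (p-q)^2/q + (p-q)^2/(1-q).
p = 0.75, q = 0.8, p-q = -0.05.
(p-q)^2 = 0.0025.
term1 = 0.0025/0.8 = 0.003125.
term2 = 0.0025/0.2 = 0.0125.
chi^2 = 0.003125 + 0.0125 = 0.0156

0.0156


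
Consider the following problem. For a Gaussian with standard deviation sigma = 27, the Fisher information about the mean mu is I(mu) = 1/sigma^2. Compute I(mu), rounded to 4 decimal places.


The Fisher information for the mean of a normal distribution is I(mu) = 1/sigma^2.
sigma = 27, so sigma^2 = 729.
I(mu) = 1/729 = 0.0014

0.0014


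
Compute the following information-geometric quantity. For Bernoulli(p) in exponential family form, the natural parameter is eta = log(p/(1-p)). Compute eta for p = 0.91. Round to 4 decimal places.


Natural parameter for Bernoulli: eta = log(p/(1-p)).
p = 0.91, 1-p = 0.09.
p/(1-p) = 10.111111.
eta = log(10.111111) = 2.3136

2.3136


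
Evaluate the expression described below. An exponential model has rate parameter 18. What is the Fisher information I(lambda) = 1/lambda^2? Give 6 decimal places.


Fisher information for exponential: I(lambda) = 1/lambda^2.
lambda = 18, lambda^2 = 324.
I = 1/324 = 0.003086

0.003086


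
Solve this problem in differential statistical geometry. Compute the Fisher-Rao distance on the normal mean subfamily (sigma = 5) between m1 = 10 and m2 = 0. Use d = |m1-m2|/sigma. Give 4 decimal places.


On the fixed-variance normal subfamily, geodesic distance = |m1-m2|/sigma.
|10 - 0| = 10.
sigma = 5.
d = 10/5 = 2.0000

2.0000


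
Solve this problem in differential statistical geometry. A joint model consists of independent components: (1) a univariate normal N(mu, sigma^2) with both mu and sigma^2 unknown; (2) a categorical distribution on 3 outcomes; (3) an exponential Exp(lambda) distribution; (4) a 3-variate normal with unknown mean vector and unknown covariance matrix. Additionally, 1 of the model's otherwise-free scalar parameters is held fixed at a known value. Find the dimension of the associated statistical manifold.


The dimension of a statistical manifold equals the number of free
(independent) real parameters of the model. For a product of independent
blocks the parameter counts add.
- normal (mu, sigma^2): 2.
- categorical on 3 outcomes (probabilities sum to 1): 3-1 = 2.
- exponential (lambda): 1.
- 3-variate normal: 3 (mean) + 3*4/2 = 6 (symmetric covariance) = 9.
Total = 2 + 2 + 1 + 9 = 14.
1 parameter(s) fixed at known values: 14 - 1 = 13.
Dimension = 13

13


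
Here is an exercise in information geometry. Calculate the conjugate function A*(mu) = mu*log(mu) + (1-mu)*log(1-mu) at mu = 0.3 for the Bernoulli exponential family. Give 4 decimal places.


Legendre transform for Bernoulli:
A*(mu) = mu*log(mu) + (1-mu)*log(1-mu).
mu = 0.3, 1-mu = 0.7.
mu*log(mu) = 0.3*log(0.3) = -0.361192.
(1-mu)*log(1-mu) = 0.7*log(0.7) = -0.249672.
A* = -0.361192 + -0.249672 = -0.6109

-0.6109


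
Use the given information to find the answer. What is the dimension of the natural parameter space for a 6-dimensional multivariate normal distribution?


Exponential family dimension calculation:
For 6-dim MVN: mean has 6 params, covariance has 6*7/2 = 21 unique entries.
Total dim = 6 + 21 = 27.

27


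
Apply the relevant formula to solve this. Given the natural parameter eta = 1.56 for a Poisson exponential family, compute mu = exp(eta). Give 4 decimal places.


Expectation parameter for Poisson exponential family:
mu = exp(eta).
eta = 1.56.
mu = exp(1.56) = 4.7588

4.7588


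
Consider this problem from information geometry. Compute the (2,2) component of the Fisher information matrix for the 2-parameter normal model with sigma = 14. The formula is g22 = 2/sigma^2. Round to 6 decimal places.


For the 2-parameter normal family, the Fisher metric has:
  g11 = 1/sigma^2, g22 = 2/sigma^2.
sigma = 14, sigma^2 = 196.
g22 = 0.010204

0.010204


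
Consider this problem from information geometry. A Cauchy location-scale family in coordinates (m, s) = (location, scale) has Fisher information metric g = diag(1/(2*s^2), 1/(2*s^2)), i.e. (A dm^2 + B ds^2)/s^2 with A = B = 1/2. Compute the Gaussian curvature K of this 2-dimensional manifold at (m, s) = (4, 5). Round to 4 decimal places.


The metric has the form g = (A dm^2 + B ds^2)/s^2 with A = 1/2, B = 1/2.
Substitute u = sqrt(A/B)*m: g = B*(du^2 + ds^2)/s^2, i.e. B times the
Poincare upper half-plane metric, which has constant Gaussian curvature -1.
Scaling a 2D metric by a constant c divides the Gaussian curvature by c,
so K = -1/B = -1/(1/2) = -2.0000 everywhere (the point (m, s) = (4, 5) is irrelevant:
the curvature is constant).
The requested Gaussian curvature is K = -2.0000.

-2.0000


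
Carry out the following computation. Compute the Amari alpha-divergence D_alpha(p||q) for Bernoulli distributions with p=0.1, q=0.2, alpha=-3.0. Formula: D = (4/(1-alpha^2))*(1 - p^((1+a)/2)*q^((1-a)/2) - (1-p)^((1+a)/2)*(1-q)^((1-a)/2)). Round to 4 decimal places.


Amari alpha-divergence:
D = (4/(1-alpha^2))*(1 - p^((1+a)/2)*q^((1-a)/2) - (1-p)^((1+a)/2)*(1-q)^((1-a)/2)).
alpha = -3.0, p = 0.1, q = 0.2.
e1 = (1+alpha)/2 = -1.0, e2 = (1-alpha)/2 = 2.0.
t1 = p^e1 * q^e2 = 0.1^-1.0 * 0.2^2.0 = 0.4.
t2 = (1-p)^e1 * (1-q)^e2 = 0.9^-1.0 * 0.8^2.0 = 0.711111.
4/(1-alpha^2) = -0.5.
D = -0.5*(1 - 0.4 - 0.711111) = 0.0556

0.0556


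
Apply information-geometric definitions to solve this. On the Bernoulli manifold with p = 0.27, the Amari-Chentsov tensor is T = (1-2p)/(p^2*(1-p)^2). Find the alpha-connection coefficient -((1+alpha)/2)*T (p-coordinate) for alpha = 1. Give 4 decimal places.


Skewness (Amari-Chentsov) tensor: T = (1-2p)/(p^2*(1-p)^2).
p = 0.27, 1-2p = 0.46, p^2 = 0.0729, (1-p)^2 = 0.5329.
T = 0.46/(0.0729 * 0.5329) = 11.840896.
In the p-coordinate, Gamma^(alpha) = Gamma^(0) - (alpha/2)*T with Gamma^(0) = (1/2)*g'(p) = -T/2,
so Gamma^(alpha) = -((1+alpha)/2)*T.
alpha = 1, -(1+alpha)/2 = -1.0.
Gamma = -1.0 * 11.840896 = -11.8409

-11.8409


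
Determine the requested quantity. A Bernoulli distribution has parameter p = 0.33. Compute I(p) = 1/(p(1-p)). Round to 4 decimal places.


For Bernoulli(p), Fisher information is I(p) = 1/(p*(1-p)).
p = 0.33, 1-p = 0.67.
p*(1-p) = 0.2211.
I(p) = 1/0.2211 = 4.5228

4.5228


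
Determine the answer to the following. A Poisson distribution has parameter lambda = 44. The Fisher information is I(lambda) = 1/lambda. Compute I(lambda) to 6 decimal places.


Fisher information for Poisson: I(lambda) = 1/lambda.
lambda = 44.
I(lambda) = 1/44 = 0.022727

0.022727


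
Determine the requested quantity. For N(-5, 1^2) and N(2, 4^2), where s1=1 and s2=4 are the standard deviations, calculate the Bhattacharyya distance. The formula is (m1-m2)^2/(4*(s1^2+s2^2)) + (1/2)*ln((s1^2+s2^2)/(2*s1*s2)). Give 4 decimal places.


Bhattacharyya distance between two Gaussians:
DB = (m1-m2)^2/(4*(s1^2+s2^2)) + (1/2)*ln((s1^2+s2^2)/(2*s1*s2)).
(m1-m2)^2 = (-7)^2 = 49.
s1^2+s2^2 = 1 + 16 = 17.
term1 = 49/68 = 0.720588.
term2 = 0.5*ln(17/8.0) = 0.376886.
DB = 0.720588 + 0.376886 = 1.0975

1.0975


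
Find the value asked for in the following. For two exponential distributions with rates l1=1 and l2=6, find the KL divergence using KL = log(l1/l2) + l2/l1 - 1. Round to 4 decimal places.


KL divergence for exponential family:
KL = log(l1/l2) + l2/l1 - 1.
log(1/6) = -1.791759.
6/1 = 6.0.
KL = -1.791759 + 6.0 - 1 = 3.2082

3.2082


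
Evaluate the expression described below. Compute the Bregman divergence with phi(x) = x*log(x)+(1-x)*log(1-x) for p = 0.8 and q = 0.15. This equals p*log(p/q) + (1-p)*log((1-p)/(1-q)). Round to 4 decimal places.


Bregman divergence with negative entropy generator:
D = p*log(p/q) + (1-p)*log((1-p)/(1-q)).
p = 0.8, q = 0.15.
p*log(p/q) = 0.8*log(0.8/0.15) = 1.339181.
(1-p)*log((1-p)/(1-q)) = 0.2*log(0.2/0.85) = -0.289384.
D = 1.339181 + -0.289384 = 1.0498

1.0498


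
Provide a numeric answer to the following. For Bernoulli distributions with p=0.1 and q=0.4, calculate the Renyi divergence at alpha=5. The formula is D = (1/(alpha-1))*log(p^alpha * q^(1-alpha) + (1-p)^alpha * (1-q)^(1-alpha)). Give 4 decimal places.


Renyi divergence of order alpha between Bernoulli distributions:
D = (1/(alpha-1))*log(p^alpha * q^(1-alpha) + (1-p)^alpha * (1-q)^(1-alpha)).
alpha = 5, p = 0.1, q = 0.4.
p^alpha * q^(1-alpha) = 0.1^5 * 0.4^-4 = 0.000391.
(1-p)^alpha * (1-q)^(1-alpha) = 0.9^5 * 0.6^-4 = 4.55625.
sum = 0.000391 + 4.55625 = 4.556641.
D = (1/4)*log(4.556641) = 0.3791

0.3791


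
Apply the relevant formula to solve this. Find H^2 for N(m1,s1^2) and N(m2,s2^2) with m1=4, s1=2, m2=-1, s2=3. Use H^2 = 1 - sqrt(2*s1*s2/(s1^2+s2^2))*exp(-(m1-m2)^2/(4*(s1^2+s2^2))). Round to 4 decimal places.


Squared Hellinger distance for Gaussians:
H^2 = 1 - sqrt(2*s1*s2/(s1^2+s2^2)) * exp(-(m1-m2)^2/(4*(s1^2+s2^2))).
s1^2 = 4, s2^2 = 9, s1^2+s2^2 = 13.
sqrt(2*2*3/(13)) = 0.960769.
(m1-m2)^2 = (5)^2 = 25.
exp(-25/(4*13)) = exp(-0.480769) = 0.618308.
H^2 = 1 - 0.960769*0.618308 = 0.4059

0.4059


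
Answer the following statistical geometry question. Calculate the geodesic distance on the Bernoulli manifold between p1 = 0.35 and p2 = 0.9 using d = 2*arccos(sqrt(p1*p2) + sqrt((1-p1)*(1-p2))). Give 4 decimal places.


Geodesic distance on Bernoulli manifold:
d(p1,p2) = 2*arccos(sqrt(p1*p2) + sqrt((1-p1)*(1-p2))).
sqrt(p1*p2) = sqrt(0.35*0.9) = 0.561249.
sqrt((1-p1)*(1-p2)) = sqrt(0.65*0.1) = 0.254951.
arg = 0.561249 + 0.254951 = 0.8162.
d = 2*arccos(0.8162) = 1.2320

1.2320


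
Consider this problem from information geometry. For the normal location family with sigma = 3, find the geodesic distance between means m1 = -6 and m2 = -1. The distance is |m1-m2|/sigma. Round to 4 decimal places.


On the fixed-variance normal subfamily, geodesic distance = |m1-m2|/sigma.
|-6 - -1| = 5.
sigma = 3.
d = 5/3 = 1.6667

1.6667


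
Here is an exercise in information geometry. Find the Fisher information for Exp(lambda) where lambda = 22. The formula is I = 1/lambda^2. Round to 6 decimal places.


Fisher information for exponential: I(lambda) = 1/lambda^2.
lambda = 22, lambda^2 = 484.
I = 1/484 = 0.002066

0.002066


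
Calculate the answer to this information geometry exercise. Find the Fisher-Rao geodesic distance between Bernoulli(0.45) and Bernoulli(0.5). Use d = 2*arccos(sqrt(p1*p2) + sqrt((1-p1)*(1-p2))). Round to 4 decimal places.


Geodesic distance on Bernoulli manifold:
d(p1,p2) = 2*arccos(sqrt(p1*p2) + sqrt((1-p1)*(1-p2))).
sqrt(p1*p2) = sqrt(0.45*0.5) = 0.474342.
sqrt((1-p1)*(1-p2)) = sqrt(0.55*0.5) = 0.524404.
arg = 0.474342 + 0.524404 = 0.998746.
d = 2*arccos(0.998746) = 0.1002

0.1002


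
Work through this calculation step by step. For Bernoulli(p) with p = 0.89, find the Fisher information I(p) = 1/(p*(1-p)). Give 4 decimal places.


For Bernoulli(p), Fisher information is I(p) = 1/(p*(1-p)).
p = 0.89, 1-p = 0.11.
p*(1-p) = 0.0979.
I(p) = 1/0.0979 = 10.2145

10.2145


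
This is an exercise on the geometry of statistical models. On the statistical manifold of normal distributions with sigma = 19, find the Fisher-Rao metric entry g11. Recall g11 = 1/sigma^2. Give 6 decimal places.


For the 2-parameter normal family, the Fisher metric has:
  g11 = 1/sigma^2, g22 = 2/sigma^2.
sigma = 19, sigma^2 = 361.
g11 = 0.002770

0.002770


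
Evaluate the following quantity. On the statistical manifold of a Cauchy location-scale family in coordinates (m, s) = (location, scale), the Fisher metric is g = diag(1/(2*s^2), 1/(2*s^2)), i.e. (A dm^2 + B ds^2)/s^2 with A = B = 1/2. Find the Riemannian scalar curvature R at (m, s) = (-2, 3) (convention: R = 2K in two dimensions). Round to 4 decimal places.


The metric has the form g = (A dm^2 + B ds^2)/s^2 with A = 1/2, B = 1/2.
Substitute u = sqrt(A/B)*m: g = B*(du^2 + ds^2)/s^2, i.e. B times the
Poincare upper half-plane metric, which has constant Gaussian curvature -1.
Scaling a 2D metric by a constant c divides the Gaussian curvature by c,
so K = -1/B = -1/(1/2) = -2.0000 everywhere (the point (m, s) = (-2, 3) is irrelevant:
the curvature is constant).
Scalar curvature in dimension 2: R = 2K = -2/(1/2) = -4.0000.

-4.0000


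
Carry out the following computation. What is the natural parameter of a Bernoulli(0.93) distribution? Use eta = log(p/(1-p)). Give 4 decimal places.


Natural parameter for Bernoulli: eta = log(p/(1-p)).
p = 0.93, 1-p = 0.07.
p/(1-p) = 13.285714.
eta = log(13.285714) = 2.5867

2.5867


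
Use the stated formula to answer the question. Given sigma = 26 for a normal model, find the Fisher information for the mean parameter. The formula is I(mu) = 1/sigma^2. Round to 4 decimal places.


The Fisher information for the mean of a normal distribution is I(mu) = 1/sigma^2.
sigma = 26, so sigma^2 = 676.
I(mu) = 1/676 = 0.0015

0.0015


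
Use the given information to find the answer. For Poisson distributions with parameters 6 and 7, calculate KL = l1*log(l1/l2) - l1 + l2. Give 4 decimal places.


KL divergence for Poisson:
KL = l1*log(l1/l2) - l1 + l2.
l1 = 6, l2 = 7.
log(6/7) = -0.154151.
l1*log(l1/l2) = 6 * -0.154151 = -0.924904.
KL = -0.924904 - 6 + 7 = 0.0751

0.0751


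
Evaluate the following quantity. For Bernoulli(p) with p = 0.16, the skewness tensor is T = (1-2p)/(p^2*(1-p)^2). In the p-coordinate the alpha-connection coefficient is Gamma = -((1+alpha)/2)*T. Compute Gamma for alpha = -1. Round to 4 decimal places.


Skewness (Amari-Chentsov) tensor: T = (1-2p)/(p^2*(1-p)^2).
p = 0.16, 1-2p = 0.68, p^2 = 0.0256, (1-p)^2 = 0.7056.
T = 0.68/(0.0256 * 0.7056) = 37.645266.
In the p-coordinate, Gamma^(alpha) = Gamma^(0) - (alpha/2)*T with Gamma^(0) = (1/2)*g'(p) = -T/2,
so Gamma^(alpha) = -((1+alpha)/2)*T.
alpha = -1, -(1+alpha)/2 = 0.0.
Gamma = 0.0 * 37.645266 = 0.0000

0.0000


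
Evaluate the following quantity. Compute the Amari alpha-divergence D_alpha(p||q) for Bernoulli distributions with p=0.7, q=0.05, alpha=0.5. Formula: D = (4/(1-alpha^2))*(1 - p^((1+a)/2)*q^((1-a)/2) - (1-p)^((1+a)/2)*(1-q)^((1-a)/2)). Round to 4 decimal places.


Amari alpha-divergence:
D = (4/(1-alpha^2))*(1 - p^((1+a)/2)*q^((1-a)/2) - (1-p)^((1+a)/2)*(1-q)^((1-a)/2)).
alpha = 0.5, p = 0.7, q = 0.05.
e1 = (1+alpha)/2 = 0.75, e2 = (1-alpha)/2 = 0.25.
t1 = p^e1 * q^e2 = 0.7^0.75 * 0.05^0.25 = 0.361881.
t2 = (1-p)^e1 * (1-q)^e2 = 0.3^0.75 * 0.95^0.25 = 0.400195.
4/(1-alpha^2) = 5.333333.
D = 5.333333*(1 - 0.361881 - 0.400195) = 1.2689

1.2689


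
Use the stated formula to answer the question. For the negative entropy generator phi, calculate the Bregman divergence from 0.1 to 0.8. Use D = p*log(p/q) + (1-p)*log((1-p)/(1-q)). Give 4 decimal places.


Bregman divergence with negative entropy generator:
D = p*log(p/q) + (1-p)*log((1-p)/(1-q)).
p = 0.1, q = 0.8.
p*log(p/q) = 0.1*log(0.1/0.8) = -0.207944.
(1-p)*log((1-p)/(1-q)) = 0.9*log(0.9/0.2) = 1.35367.
D = -0.207944 + 1.35367 = 1.1457

1.1457


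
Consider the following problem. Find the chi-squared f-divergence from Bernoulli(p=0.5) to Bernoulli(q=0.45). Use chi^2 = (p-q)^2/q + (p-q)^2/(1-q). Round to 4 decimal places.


Chi-squared divergence between Bernoulli distributions:
chi^2 = (p-q)^2/q + (p-q)^2/(1-q).
p = 0.5, q = 0.45, p-q = 0.05.
(p-q)^2 = 0.0025.
term1 = 0.0025/0.45 = 0.005556.
term2 = 0.0025/0.55 = 0.004545.
chi^2 = 0.005556 + 0.004545 = 0.0101

0.0101


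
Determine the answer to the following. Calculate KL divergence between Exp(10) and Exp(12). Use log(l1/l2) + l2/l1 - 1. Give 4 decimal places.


KL divergence for exponential family:
KL = log(l1/l2) + l2/l1 - 1.
log(10/12) = -0.182322.
12/10 = 1.2.
KL = -0.182322 + 1.2 - 1 = 0.0177

0.0177


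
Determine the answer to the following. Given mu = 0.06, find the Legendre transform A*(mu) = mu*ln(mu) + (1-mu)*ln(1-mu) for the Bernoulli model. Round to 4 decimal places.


Legendre transform for Bernoulli:
A*(mu) = mu*log(mu) + (1-mu)*log(1-mu).
mu = 0.06, 1-mu = 0.94.
mu*log(mu) = 0.06*log(0.06) = -0.168805.
(1-mu)*log(1-mu) = 0.94*log(0.94) = -0.058163.
A* = -0.168805 + -0.058163 = -0.2270

-0.2270


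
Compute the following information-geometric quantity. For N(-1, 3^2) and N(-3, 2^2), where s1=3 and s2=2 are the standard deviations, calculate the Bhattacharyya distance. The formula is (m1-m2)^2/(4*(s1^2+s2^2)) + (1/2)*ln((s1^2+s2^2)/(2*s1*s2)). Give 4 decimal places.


Bhattacharyya distance between two Gaussians:
DB = (m1-m2)^2/(4*(s1^2+s2^2)) + (1/2)*ln((s1^2+s2^2)/(2*s1*s2)).
(m1-m2)^2 = (2)^2 = 4.
s1^2+s2^2 = 9 + 4 = 13.
term1 = 4/52 = 0.076923.
term2 = 0.5*ln(13/12.0) = 0.040021.
DB = 0.076923 + 0.040021 = 0.1169

0.1169


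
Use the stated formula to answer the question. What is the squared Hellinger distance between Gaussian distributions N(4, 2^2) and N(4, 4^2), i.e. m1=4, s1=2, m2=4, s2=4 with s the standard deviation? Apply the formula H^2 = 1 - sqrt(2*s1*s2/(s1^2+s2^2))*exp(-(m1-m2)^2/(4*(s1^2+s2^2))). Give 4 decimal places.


Squared Hellinger distance for Gaussians:
H^2 = 1 - sqrt(2*s1*s2/(s1^2+s2^2)) * exp(-(m1-m2)^2/(4*(s1^2+s2^2))).
s1^2 = 4, s2^2 = 16, s1^2+s2^2 = 20.
sqrt(2*2*4/(20)) = 0.894427.
(m1-m2)^2 = (0)^2 = 0.
exp(-0/(4*20)) = exp(0.0) = 1.0.
H^2 = 1 - 0.894427*1.0 = 0.1056

0.1056


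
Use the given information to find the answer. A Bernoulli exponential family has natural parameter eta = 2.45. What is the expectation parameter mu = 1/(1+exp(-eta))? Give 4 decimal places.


Dual coordinate (expectation parameter) for Bernoulli:
mu = 1/(1+exp(-eta)).
eta = 2.45.
exp(-eta) = exp(-2.45) = 0.086294.
mu = 1/(1+0.086294) = 0.9206

0.9206


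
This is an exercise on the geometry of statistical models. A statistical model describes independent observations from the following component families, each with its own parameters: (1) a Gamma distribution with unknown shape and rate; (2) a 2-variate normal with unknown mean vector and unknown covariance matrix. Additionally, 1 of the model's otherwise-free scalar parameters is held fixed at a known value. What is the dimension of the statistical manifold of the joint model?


The dimension of a statistical manifold equals the number of free
(independent) real parameters of the model. For a product of independent
blocks the parameter counts add.
- Gamma (shape, rate): 2.
- 2-variate normal: 2 (mean) + 2*3/2 = 3 (symmetric covariance) = 5.
Total = 2 + 5 = 7.
1 parameter(s) fixed at known values: 7 - 1 = 6.
Dimension = 6

6


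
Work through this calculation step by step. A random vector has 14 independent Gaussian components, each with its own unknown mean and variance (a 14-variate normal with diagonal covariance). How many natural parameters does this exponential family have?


Exponential family dimension calculation:
Each univariate normal has two natural parameters (mu/sigma^2 and -1/(2 sigma^2)).
With 14 independent components, dim = 2 * 14 = 28.

28


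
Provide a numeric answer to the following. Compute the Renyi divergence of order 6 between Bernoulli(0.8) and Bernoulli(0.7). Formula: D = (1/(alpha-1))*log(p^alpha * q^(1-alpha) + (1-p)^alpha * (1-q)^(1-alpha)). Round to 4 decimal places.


Renyi divergence of order alpha between Bernoulli distributions:
D = (1/(alpha-1))*log(p^alpha * q^(1-alpha) + (1-p)^alpha * (1-q)^(1-alpha)).
alpha = 6, p = 0.8, q = 0.7.
p^alpha * q^(1-alpha) = 0.8^6 * 0.7^-5 = 1.559731.
(1-p)^alpha * (1-q)^(1-alpha) = 0.2^6 * 0.3^-5 = 0.026337.
sum = 1.559731 + 0.026337 = 1.586069.
D = (1/5)*log(1.586069) = 0.0923

0.0923


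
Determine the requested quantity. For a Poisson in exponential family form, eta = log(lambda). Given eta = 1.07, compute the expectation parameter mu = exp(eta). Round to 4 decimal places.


Expectation parameter for Poisson exponential family:
mu = exp(eta).
eta = 1.07.
mu = exp(1.07) = 2.9154

2.9154


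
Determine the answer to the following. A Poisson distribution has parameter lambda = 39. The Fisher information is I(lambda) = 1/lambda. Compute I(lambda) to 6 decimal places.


Fisher information for Poisson: I(lambda) = 1/lambda.
lambda = 39.
I(lambda) = 1/39 = 0.025641

0.025641


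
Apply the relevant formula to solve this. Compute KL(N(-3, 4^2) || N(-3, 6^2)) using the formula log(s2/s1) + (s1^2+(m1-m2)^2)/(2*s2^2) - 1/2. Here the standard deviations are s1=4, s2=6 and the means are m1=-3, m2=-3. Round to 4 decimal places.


KL divergence between normal distributions:
KL = log(s2/s1) + (s1^2 + (m1-m2)^2)/(2*s2^2) - 1/2.
log(6/4) = 0.405465.
(4^2 + (-3--3)^2)/(2*6^2) = (16 + 0)/72 = 0.222222.
KL = 0.405465 + 0.222222 - 0.5 = 0.1277

0.1277


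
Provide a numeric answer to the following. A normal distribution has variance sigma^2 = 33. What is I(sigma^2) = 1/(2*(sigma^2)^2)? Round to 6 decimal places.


Fisher information for variance: I(sigma^2) = 1/(2*sigma^4).
sigma^2 = 33, so sigma^4 = 1089.
I = 1/(2*1089) = 1/2178 = 0.000459

0.000459


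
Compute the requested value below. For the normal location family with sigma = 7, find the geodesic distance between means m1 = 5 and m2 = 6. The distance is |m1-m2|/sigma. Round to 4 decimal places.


On the fixed-variance normal subfamily, geodesic distance = |m1-m2|/sigma.
|5 - 6| = 1.
sigma = 7.
d = 1/7 = 0.1429

0.1429


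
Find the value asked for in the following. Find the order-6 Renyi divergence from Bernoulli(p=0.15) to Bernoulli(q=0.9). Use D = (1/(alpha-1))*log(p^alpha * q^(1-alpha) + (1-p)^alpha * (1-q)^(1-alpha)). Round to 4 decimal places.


Renyi divergence of order alpha between Bernoulli distributions:
D = (1/(alpha-1))*log(p^alpha * q^(1-alpha) + (1-p)^alpha * (1-q)^(1-alpha)).
alpha = 6, p = 0.15, q = 0.9.
p^alpha * q^(1-alpha) = 0.15^6 * 0.9^-5 = 1.9e-05.
(1-p)^alpha * (1-q)^(1-alpha) = 0.85^6 * 0.1^-5 = 37714.951563.
sum = 1.9e-05 + 37714.951563 = 37714.951582.
D = (1/5)*log(37714.951582) = 2.1076

2.1076


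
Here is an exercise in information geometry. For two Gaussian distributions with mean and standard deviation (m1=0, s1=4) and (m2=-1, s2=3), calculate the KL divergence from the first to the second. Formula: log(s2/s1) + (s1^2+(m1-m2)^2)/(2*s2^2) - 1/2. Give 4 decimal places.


KL divergence between normal distributions:
KL = log(s2/s1) + (s1^2 + (m1-m2)^2)/(2*s2^2) - 1/2.
log(3/4) = -0.287682.
(4^2 + (0--1)^2)/(2*3^2) = (16 + 1)/18 = 0.944444.
KL = -0.287682 + 0.944444 - 0.5 = 0.1568

0.1568


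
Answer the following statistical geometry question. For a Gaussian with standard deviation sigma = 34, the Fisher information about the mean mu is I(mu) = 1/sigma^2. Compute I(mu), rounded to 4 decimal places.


The Fisher information for the mean of a normal distribution is I(mu) = 1/sigma^2.
sigma = 34, so sigma^2 = 1156.
I(mu) = 1/1156 = 0.0009

0.0009


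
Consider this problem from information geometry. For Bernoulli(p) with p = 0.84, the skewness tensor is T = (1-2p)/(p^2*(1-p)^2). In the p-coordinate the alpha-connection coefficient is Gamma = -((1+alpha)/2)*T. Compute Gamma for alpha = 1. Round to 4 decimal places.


Skewness (Amari-Chentsov) tensor: T = (1-2p)/(p^2*(1-p)^2).
p = 0.84, 1-2p = -0.68, p^2 = 0.7056, (1-p)^2 = 0.0256.
T = -0.68/(0.7056 * 0.0256) = -37.645266.
In the p-coordinate, Gamma^(alpha) = Gamma^(0) - (alpha/2)*T with Gamma^(0) = (1/2)*g'(p) = -T/2,
so Gamma^(alpha) = -((1+alpha)/2)*T.
alpha = 1, -(1+alpha)/2 = -1.0.
Gamma = -1.0 * -37.645266 = 37.6453

37.6453


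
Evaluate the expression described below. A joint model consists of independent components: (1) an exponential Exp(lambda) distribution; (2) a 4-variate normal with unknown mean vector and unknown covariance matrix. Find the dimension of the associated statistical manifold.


The dimension of a statistical manifold equals the number of free
(independent) real parameters of the model. For a product of independent
blocks the parameter counts add.
- exponential (lambda): 1.
- 4-variate normal: 4 (mean) + 4*5/2 = 10 (symmetric covariance) = 14.
Total = 1 + 14 = 15.
Dimension = 15

15


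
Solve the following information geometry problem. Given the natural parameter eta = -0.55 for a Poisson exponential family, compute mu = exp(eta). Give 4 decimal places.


Expectation parameter for Poisson exponential family:
mu = exp(eta).
eta = -0.55.
mu = exp(-0.55) = 0.5769

0.5769


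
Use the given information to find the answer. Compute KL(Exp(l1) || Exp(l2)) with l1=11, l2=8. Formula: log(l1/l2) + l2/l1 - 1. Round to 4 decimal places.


KL divergence for exponential family:
KL = log(l1/l2) + l2/l1 - 1.
log(11/8) = 0.318454.
8/11 = 0.727273.
KL = 0.318454 + 0.727273 - 1 = 0.0457

0.0457


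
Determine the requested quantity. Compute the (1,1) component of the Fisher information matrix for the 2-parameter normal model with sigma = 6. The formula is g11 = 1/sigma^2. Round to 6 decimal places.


For the 2-parameter normal family, the Fisher metric has:
  g11 = 1/sigma^2, g22 = 2/sigma^2.
sigma = 6, sigma^2 = 36.
g11 = 0.027778

0.027778


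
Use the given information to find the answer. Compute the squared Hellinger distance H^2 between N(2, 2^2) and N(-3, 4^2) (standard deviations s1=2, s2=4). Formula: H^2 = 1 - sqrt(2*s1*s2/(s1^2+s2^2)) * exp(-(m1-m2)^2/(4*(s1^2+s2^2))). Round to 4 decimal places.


Squared Hellinger distance for Gaussians:
H^2 = 1 - sqrt(2*s1*s2/(s1^2+s2^2)) * exp(-(m1-m2)^2/(4*(s1^2+s2^2))).
s1^2 = 4, s2^2 = 16, s1^2+s2^2 = 20.
sqrt(2*2*4/(20)) = 0.894427.
(m1-m2)^2 = (5)^2 = 25.
exp(-25/(4*20)) = exp(-0.3125) = 0.731616.
H^2 = 1 - 0.894427*0.731616 = 0.3456

0.3456


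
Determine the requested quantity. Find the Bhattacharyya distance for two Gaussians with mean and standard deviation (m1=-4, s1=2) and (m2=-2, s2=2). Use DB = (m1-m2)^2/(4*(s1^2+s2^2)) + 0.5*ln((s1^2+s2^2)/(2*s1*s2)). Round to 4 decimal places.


Bhattacharyya distance between two Gaussians:
DB = (m1-m2)^2/(4*(s1^2+s2^2)) + (1/2)*ln((s1^2+s2^2)/(2*s1*s2)).
(m1-m2)^2 = (-2)^2 = 4.
s1^2+s2^2 = 4 + 4 = 8.
term1 = 4/32 = 0.125.
term2 = 0.5*ln(8/8.0) = 0.0.
DB = 0.125 + 0.0 = 0.1250

0.1250


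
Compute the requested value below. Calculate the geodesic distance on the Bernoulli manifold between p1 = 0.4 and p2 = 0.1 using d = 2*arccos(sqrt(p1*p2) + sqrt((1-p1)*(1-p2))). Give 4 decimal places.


Geodesic distance on Bernoulli manifold:
d(p1,p2) = 2*arccos(sqrt(p1*p2) + sqrt((1-p1)*(1-p2))).
sqrt(p1*p2) = sqrt(0.4*0.1) = 0.2.
sqrt((1-p1)*(1-p2)) = sqrt(0.6*0.9) = 0.734847.
arg = 0.2 + 0.734847 = 0.934847.
d = 2*arccos(0.934847) = 0.7259

0.7259


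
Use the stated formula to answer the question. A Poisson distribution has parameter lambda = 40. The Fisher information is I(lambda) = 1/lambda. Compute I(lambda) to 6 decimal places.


Fisher information for Poisson: I(lambda) = 1/lambda.
lambda = 40.
I(lambda) = 1/40 = 0.025000

0.025000


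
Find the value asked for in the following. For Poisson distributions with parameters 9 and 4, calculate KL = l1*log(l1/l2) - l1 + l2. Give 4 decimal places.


KL divergence for Poisson:
KL = l1*log(l1/l2) - l1 + l2.
l1 = 9, l2 = 4.
log(9/4) = 0.81093.
l1*log(l1/l2) = 9 * 0.81093 = 7.298372.
KL = 7.298372 - 9 + 4 = 2.2984

2.2984


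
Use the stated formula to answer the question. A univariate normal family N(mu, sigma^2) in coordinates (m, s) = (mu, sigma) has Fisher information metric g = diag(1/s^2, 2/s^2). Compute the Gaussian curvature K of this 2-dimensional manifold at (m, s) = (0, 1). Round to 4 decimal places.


The metric has the form g = (A dm^2 + B ds^2)/s^2 with A = 1, B = 2.
Substitute u = sqrt(A/B)*m: g = B*(du^2 + ds^2)/s^2, i.e. B times the
Poincare upper half-plane metric, which has constant Gaussian curvature -1.
Scaling a 2D metric by a constant c divides the Gaussian curvature by c,
so K = -1/B = -1/(2) = -0.5000 everywhere (the point (m, s) = (0, 1) is irrelevant:
the curvature is constant).
The requested Gaussian curvature is K = -0.5000.

-0.5000


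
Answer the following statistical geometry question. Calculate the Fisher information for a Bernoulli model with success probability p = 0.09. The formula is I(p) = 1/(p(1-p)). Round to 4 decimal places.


For Bernoulli(p), Fisher information is I(p) = 1/(p*(1-p)).
p = 0.09, 1-p = 0.91.
p*(1-p) = 0.0819.
I(p) = 1/0.0819 = 12.2100

12.2100


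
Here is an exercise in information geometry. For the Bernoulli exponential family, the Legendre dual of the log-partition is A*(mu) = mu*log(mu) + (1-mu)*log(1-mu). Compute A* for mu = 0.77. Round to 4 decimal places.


Legendre transform for Bernoulli:
A*(mu) = mu*log(mu) + (1-mu)*log(1-mu).
mu = 0.77, 1-mu = 0.23.
mu*log(mu) = 0.77*log(0.77) = -0.201251.
(1-mu)*log(1-mu) = 0.23*log(0.23) = -0.338025.
A* = -0.201251 + -0.338025 = -0.5393

-0.5393


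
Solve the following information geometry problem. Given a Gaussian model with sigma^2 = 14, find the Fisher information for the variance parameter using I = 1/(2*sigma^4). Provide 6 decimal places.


Fisher information for variance: I(sigma^2) = 1/(2*sigma^4).
sigma^2 = 14, so sigma^4 = 196.
I = 1/(2*196) = 1/392 = 0.002551

0.002551


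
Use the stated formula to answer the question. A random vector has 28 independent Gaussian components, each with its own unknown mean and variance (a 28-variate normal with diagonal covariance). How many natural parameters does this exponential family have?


Exponential family dimension calculation:
Each univariate normal has two natural parameters (mu/sigma^2 and -1/(2 sigma^2)).
With 28 independent components, dim = 2 * 28 = 56.

56


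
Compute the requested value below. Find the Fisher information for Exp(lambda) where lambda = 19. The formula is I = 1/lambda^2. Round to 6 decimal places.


Fisher information for exponential: I(lambda) = 1/lambda^2.
lambda = 19, lambda^2 = 361.
I = 1/361 = 0.002770

0.002770


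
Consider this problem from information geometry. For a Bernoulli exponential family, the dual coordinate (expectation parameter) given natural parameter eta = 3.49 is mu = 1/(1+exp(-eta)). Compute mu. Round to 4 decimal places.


Dual coordinate (expectation parameter) for Bernoulli:
mu = 1/(1+exp(-eta)).
eta = 3.49.
exp(-eta) = exp(-3.49) = 0.030501.
mu = 1/(1+0.030501) = 0.9704

0.9704


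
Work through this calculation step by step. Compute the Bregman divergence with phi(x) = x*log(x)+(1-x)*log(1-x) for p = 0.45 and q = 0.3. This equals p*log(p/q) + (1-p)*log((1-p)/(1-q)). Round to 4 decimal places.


Bregman divergence with negative entropy generator:
D = p*log(p/q) + (1-p)*log((1-p)/(1-q)).
p = 0.45, q = 0.3.
p*log(p/q) = 0.45*log(0.45/0.3) = 0.182459.
(1-p)*log((1-p)/(1-q)) = 0.55*log(0.55/0.7) = -0.132639.
D = 0.182459 + -0.132639 = 0.0498

0.0498


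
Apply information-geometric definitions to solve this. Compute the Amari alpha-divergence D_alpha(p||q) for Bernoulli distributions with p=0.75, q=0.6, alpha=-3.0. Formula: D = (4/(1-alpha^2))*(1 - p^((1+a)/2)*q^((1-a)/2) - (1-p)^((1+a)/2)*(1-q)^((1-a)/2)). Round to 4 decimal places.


Amari alpha-divergence:
D = (4/(1-alpha^2))*(1 - p^((1+a)/2)*q^((1-a)/2) - (1-p)^((1+a)/2)*(1-q)^((1-a)/2)).
alpha = -3.0, p = 0.75, q = 0.6.
e1 = (1+alpha)/2 = -1.0, e2 = (1-alpha)/2 = 2.0.
t1 = p^e1 * q^e2 = 0.75^-1.0 * 0.6^2.0 = 0.48.
t2 = (1-p)^e1 * (1-q)^e2 = 0.25^-1.0 * 0.4^2.0 = 0.64.
4/(1-alpha^2) = -0.5.
D = -0.5*(1 - 0.48 - 0.64) = 0.0600

0.0600


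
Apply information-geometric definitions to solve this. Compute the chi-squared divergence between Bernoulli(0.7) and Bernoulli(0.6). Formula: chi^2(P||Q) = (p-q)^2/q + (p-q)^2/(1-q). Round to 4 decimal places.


Chi-squared divergence between Bernoulli distributions:
chi^2 = (p-q)^2/q + (p-q)^2/(1-q).
p = 0.7, q = 0.6, p-q = 0.1.
(p-q)^2 = 0.01.
term1 = 0.01/0.6 = 0.016667.
term2 = 0.01/0.4 = 0.025.
chi^2 = 0.016667 + 0.025 = 0.0417

0.0417


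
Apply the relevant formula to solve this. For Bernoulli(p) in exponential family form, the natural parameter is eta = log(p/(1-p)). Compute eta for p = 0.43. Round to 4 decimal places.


Natural parameter for Bernoulli: eta = log(p/(1-p)).
p = 0.43, 1-p = 0.57.
p/(1-p) = 0.754386.
eta = log(0.754386) = -0.2819

-0.2819


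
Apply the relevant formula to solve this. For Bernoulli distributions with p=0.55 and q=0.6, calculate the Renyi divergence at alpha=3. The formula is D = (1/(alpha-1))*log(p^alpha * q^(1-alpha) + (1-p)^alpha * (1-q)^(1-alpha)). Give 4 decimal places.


Renyi divergence of order alpha between Bernoulli distributions:
D = (1/(alpha-1))*log(p^alpha * q^(1-alpha) + (1-p)^alpha * (1-q)^(1-alpha)).
alpha = 3, p = 0.55, q = 0.6.
p^alpha * q^(1-alpha) = 0.55^3 * 0.6^-2 = 0.462153.
(1-p)^alpha * (1-q)^(1-alpha) = 0.45^3 * 0.4^-2 = 0.569531.
sum = 0.462153 + 0.569531 = 1.031684.
D = (1/2)*log(1.031684) = 0.0156

0.0156


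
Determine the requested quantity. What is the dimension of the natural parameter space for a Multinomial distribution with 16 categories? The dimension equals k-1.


Exponential family dimension calculation:
For Multinomial with k=16 categories, dim = k-1 = 15.

15


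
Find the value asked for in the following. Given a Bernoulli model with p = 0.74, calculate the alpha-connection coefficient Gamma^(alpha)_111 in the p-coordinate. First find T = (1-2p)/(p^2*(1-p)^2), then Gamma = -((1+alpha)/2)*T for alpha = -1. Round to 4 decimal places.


Skewness (Amari-Chentsov) tensor: T = (1-2p)/(p^2*(1-p)^2).
p = 0.74, 1-2p = -0.48, p^2 = 0.5476, (1-p)^2 = 0.0676.
T = -0.48/(0.5476 * 0.0676) = -12.966749.
In the p-coordinate, Gamma^(alpha) = Gamma^(0) - (alpha/2)*T with Gamma^(0) = (1/2)*g'(p) = -T/2,
so Gamma^(alpha) = -((1+alpha)/2)*T.
alpha = -1, -(1+alpha)/2 = 0.0.
Gamma = 0.0 * -12.966749 = 0.0000

0.0000


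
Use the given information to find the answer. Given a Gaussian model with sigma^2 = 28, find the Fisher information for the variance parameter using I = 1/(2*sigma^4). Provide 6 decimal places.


Fisher information for variance: I(sigma^2) = 1/(2*sigma^4).
sigma^2 = 28, so sigma^4 = 784.
I = 1/(2*784) = 1/1568 = 0.000638

0.000638


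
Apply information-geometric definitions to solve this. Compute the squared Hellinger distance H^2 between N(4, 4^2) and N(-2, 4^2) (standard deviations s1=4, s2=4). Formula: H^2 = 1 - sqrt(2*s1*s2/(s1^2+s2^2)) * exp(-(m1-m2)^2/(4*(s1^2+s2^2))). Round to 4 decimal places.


Squared Hellinger distance for Gaussians:
H^2 = 1 - sqrt(2*s1*s2/(s1^2+s2^2)) * exp(-(m1-m2)^2/(4*(s1^2+s2^2))).
s1^2 = 16, s2^2 = 16, s1^2+s2^2 = 32.
sqrt(2*4*4/(32)) = 1.0.
(m1-m2)^2 = (6)^2 = 36.
exp(-36/(4*32)) = exp(-0.28125) = 0.75484.
H^2 = 1 - 1.0*0.75484 = 0.2452

0.2452
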